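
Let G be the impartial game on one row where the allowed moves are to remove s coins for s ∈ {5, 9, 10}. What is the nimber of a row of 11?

2

Build the Grundy sequence with g(k) = mex{g(k−s) : s ∈ {5, 9, 10}, s ≤ k}:
g(0) = mex{} = 0
g(1) = mex{} = 0
g(2) = mex{} = 0
g(3) = mex{} = 0
g(4) = mex{} = 0
g(5) = mex{0} = 1
g(6) = mex{0} = 1
g(7) = mex{0} = 1
g(8) = mex{0} = 1
g(9) = mex{0} = 1
g(10) = mex{0,1} = 2
g(11) = mex{0,1} = 2
So g(11) = 2.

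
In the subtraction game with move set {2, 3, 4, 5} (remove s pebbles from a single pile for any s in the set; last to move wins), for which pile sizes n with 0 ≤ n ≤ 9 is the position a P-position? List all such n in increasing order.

0, 1, 7, 8

Compute g(0), g(1), … for moves {2, 3, 4, 5}:
g(0) = mex{} = 0
g(1) = mex{} = 0
g(2) = mex{0} = 1
g(3) = mex{0} = 1
g(4) = mex{0,1} = 2
g(5) = mex{0,1} = 2
g(6) = mex{0,1,2} = 3
g(7) = mex{1,2} = 0
g(8) = mex{1,2,3} = 0
g(9) = mex{0,2,3} = 1
The P-positions (g = 0) in 0..9 are 0, 1, 7, 8.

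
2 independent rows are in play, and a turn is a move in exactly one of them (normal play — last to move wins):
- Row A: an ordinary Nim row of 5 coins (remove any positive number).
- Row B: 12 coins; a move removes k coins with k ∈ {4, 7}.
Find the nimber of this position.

5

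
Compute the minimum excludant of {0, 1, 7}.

2

The values 0, 1 are all present; 2 is the first non-negative integer missing from the set.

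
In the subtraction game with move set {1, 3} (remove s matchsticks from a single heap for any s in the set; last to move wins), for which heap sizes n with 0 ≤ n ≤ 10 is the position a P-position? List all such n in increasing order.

0, 2, 4, 6, 8, 10

Build the Grundy sequence with g(k) = mex{g(k−s) : s ∈ {1, 3}, s ≤ k}:
k:     0  1  2  3  4  5  6  7  8  9 10
g(k):  0  1  0  1  0  1  0  1  0  1  0
The P-positions (g = 0) in 0..10 are 0, 2, 4, 6, 8, 10.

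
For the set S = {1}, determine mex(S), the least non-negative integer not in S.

0 is not in the set, so the mex is 0.

0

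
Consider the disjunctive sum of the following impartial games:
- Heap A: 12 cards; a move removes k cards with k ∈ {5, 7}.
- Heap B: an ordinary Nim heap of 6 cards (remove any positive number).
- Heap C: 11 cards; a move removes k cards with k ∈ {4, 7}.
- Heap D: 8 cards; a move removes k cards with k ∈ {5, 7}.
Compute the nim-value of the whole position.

7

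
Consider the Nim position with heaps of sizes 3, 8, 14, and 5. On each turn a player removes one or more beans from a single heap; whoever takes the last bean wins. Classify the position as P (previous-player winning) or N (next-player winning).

P-position

Nim-sum: 3 ⊕ 8 ⊕ 14 ⊕ 5 = 0.
The nim-sum is 0, so this is a P-position: the player to move is in a losing position under optimal play.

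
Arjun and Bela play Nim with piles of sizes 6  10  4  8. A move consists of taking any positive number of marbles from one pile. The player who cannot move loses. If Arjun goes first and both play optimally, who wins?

Bitwise XOR of the heap sizes:
  0110  (6)
  1010  (10)
  0100  (4)
  1000  (8)
  ----
  0000  (0)
The nim-sum is 0, so this is a P-position: the player to move is in a losing position under optimal play; Arjun is about to move from it and so loses — Bela wins.

Bela wins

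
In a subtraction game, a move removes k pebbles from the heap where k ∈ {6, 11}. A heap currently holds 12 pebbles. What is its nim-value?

Compute g(0), g(1), … for moves {6, 11}:
k:     0  1  2  3  4  5  6  7  8  9 10 11 12
g(k):  0  0  0  0  0  0  1  1  1  1  1  1  2
So g(12) = 2.

2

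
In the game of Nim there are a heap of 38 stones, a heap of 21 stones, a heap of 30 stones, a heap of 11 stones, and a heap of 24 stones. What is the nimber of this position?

Nim-sum: 38 XOR 21 XOR 30 XOR 11 XOR 24 = 62.

62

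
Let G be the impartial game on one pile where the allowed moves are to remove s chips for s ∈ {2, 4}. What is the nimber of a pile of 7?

Build the Grundy sequence with g(k) = mex{g(k−s) : s ∈ {2, 4}, s ≤ k}:
g(0) = mex{} = 0
g(1) = mex{} = 0
g(2) = mex{0} = 1
g(3) = mex{0} = 1
g(4) = mex{0,1} = 2
g(5) = mex{0,1} = 2
g(6) = mex{1,2} = 0
g(7) = mex{1,2} = 0
So g(7) = 0.

0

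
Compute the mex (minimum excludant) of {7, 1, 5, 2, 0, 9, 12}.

3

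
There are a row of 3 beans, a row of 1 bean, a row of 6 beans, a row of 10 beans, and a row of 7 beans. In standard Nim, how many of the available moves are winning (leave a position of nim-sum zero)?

Nim-sum: 3 XOR 1 XOR 6 XOR 10 XOR 7 = 9.
The overall nim-sum is X = 9. A row of size p has a winning move iff p XOR X < p (reduce it to p XOR X).
  3: 3 XOR 9 = 10 ≥ 3 — no move.
  1: 1 XOR 9 = 8 ≥ 1 — no move.
  6: 6 XOR 9 = 15 ≥ 6 — no move.
  10: 10 XOR 9 = 3 < 10 — winning move (to 3).
  7: 7 XOR 9 = 14 ≥ 7 — no move.
That gives 1 winning move.

1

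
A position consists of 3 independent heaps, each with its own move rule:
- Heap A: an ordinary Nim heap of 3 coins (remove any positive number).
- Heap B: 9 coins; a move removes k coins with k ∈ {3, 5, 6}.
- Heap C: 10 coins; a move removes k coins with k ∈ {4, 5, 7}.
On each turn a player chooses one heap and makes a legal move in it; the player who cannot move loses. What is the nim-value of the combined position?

Heap A is a plain Nim heap of size 3, so its Grundy value is 3.
For heap B, compute g(0), g(1), … with moves {3, 5, 6}:
g(0) = mex{} = 0
g(1) = mex{} = 0
g(2) = mex{} = 0
g(3) = mex{0} = 1
g(4) = mex{0} = 1
g(5) = mex{0} = 1
g(6) = mex{0,1} = 2
g(7) = mex{0,1} = 2
g(8) = mex{0,1} = 2
g(9) = mex{1,2} = 0
So g(9) = 0.
For heap C, compute g(0), g(1), … with moves {4, 5, 7}:
k:     0  1  2  3  4  5  6  7  8  9 10
g(k):  0  0  0  0  1  1  1  1  2  2  2
So g(10) = 2.
The value of a disjunctive sum is the nim-sum of the parts.
Combined value = 3 XOR 0 XOR 2 = 1.

1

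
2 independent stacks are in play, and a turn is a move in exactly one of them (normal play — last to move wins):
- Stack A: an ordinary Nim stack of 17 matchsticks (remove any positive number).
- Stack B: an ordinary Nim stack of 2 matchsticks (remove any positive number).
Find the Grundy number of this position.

19

Stack A is a plain Nim stack of size 17, so its Grundy value is 17.
Stack B is a plain Nim stack of size 2, so its Grundy value is 2.
The value of a disjunctive sum is the nim-sum of the parts.
Combined value = 17 XOR 2 = 19.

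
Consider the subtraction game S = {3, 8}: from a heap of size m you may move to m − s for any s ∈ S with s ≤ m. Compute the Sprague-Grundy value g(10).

1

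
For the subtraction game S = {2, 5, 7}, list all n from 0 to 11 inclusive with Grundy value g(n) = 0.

0, 1, 4, 10

Compute g(0), g(1), … for moves {2, 5, 7}:
g(0) = mex{} = 0
g(1) = mex{} = 0
g(2) = mex{0} = 1
g(3) = mex{0} = 1
g(4) = mex{1} = 0
g(5) = mex{0,1} = 2
g(6) = mex{0} = 1
g(7) = mex{0,1,2} = 3
g(8) = mex{0,1} = 2
g(9) = mex{0,1,3} = 2
g(10) = mex{1,2} = 0
g(11) = mex{0,1,2} = 3
The P-positions (g = 0) in 0..11 are 0, 1, 4, 10.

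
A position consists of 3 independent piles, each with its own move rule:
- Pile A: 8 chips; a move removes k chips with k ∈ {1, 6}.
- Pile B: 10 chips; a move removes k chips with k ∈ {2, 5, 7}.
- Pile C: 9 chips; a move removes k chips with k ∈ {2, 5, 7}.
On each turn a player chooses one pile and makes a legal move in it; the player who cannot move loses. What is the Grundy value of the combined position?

Build the Grundy sequence for pile A with g(k) = mex{g(k−s) : s ∈ {1, 6}, s ≤ k}:
g(0) = mex{} = 0
g(1) = mex{0} = 1
g(2) = mex{1} = 0
g(3) = mex{0} = 1
g(4) = mex{1} = 0
g(5) = mex{0} = 1
g(6) = mex{0,1} = 2
g(7) = mex{1,2} = 0
g(8) = mex{0} = 1
So g(8) = 1.
For pile B, compute g(0), g(1), … with moves {2, 5, 7}:
k:     0  1  2  3  4  5  6  7  8  9 10
g(k):  0  0  1  1  0  2  1  3  2  2  0
So g(10) = 0.
Grundy values for pile C (subtraction set {2, 5, 7}):
k:     0  1  2  3  4  5  6  7  8  9
g(k):  0  0  1  1  0  2  1  3  2  2
So g(9) = 2.
By the Sprague-Grundy theorem, the Grundy value of a sum of independent games is the XOR of the component values.
Combined value = 1 XOR 0 XOR 2 = 3.

3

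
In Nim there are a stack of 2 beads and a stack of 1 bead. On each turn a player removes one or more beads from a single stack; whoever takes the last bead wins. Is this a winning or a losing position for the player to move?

Winning position

Compute the nim-sum pairwise:
2 ^ 1 = 3
The nim-sum is 3 ≠ 0, so this is an N-position: the player to move can win.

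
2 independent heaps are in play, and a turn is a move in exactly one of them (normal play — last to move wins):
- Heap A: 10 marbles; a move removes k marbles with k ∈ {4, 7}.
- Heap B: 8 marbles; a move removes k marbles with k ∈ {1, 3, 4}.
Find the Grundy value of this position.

3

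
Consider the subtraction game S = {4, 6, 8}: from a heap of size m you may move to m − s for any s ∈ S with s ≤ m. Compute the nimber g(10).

Build the Grundy sequence with g(k) = mex{g(k−s) : s ∈ {4, 6, 8}, s ≤ k}:
g(0) = mex{} = 0
g(1) = mex{} = 0
g(2) = mex{} = 0
g(3) = mex{} = 0
g(4) = mex{0} = 1
g(5) = mex{0} = 1
g(6) = mex{0} = 1
g(7) = mex{0} = 1
g(8) = mex{0,1} = 2
g(9) = mex{0,1} = 2
g(10) = mex{0,1} = 2
So g(10) = 2.

2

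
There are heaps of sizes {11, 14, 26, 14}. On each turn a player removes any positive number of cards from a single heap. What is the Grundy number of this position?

Compute the nim-sum pairwise:
11 XOR 14 = 5
5 XOR 26 = 31
31 XOR 14 = 17

17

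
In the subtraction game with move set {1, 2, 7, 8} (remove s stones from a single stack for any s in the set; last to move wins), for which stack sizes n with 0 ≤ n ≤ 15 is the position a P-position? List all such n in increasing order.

Build the Grundy sequence with g(k) = mex{g(k−s) : s ∈ {1, 2, 7, 8}, s ≤ k}:
k:     0  1  2  3  4  5  6  7  8  9 10 11 12 13 14 15
g(k):  0  1  2  0  1  2  0  1  2  0  1  2  0  1  2  0
The P-positions (g = 0) in 0..15 are 0, 3, 6, 9, 12, 15.

0, 3, 6, 9, 12, 15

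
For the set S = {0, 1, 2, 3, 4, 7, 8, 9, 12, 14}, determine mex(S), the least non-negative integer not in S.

5

The values 0, 1, 2, 3, 4 are all present; 5 is the first non-negative integer missing from the set.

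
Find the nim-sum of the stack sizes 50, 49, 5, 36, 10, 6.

46

Bitwise XOR of the heap sizes:
  110010  (50)
  110001  (49)
  000101  (5)
  100100  (36)
  001010  (10)
  000110  (6)
  ------
  101110  (46)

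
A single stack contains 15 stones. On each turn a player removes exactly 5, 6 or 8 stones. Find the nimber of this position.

0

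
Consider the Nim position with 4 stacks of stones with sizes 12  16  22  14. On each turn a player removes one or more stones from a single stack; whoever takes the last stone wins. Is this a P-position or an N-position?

N-position

Nim-sum: 12 XOR 16 XOR 22 XOR 14 = 4.
The nim-sum is 4 ≠ 0, so this is an N-position: the player to move can win.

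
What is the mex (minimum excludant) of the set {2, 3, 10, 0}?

0 is in the set but 1 is not, so the mex is 1.

1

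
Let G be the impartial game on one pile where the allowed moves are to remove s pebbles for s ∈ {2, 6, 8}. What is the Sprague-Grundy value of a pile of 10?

3

Build the Grundy sequence with g(k) = mex{g(k−s) : s ∈ {2, 6, 8}, s ≤ k}:
k:     0  1  2  3  4  5  6  7  8  9 10
g(k):  0  0  1  1  0  0  1  1  2  2  3
So g(10) = 3.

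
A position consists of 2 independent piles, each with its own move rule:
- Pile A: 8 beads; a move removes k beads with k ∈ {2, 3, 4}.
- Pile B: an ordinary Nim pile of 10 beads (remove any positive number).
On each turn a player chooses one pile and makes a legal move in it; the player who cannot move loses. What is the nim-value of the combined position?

11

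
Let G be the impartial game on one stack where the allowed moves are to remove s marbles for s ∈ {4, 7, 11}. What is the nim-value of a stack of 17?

Compute g(0), g(1), … for moves {4, 7, 11}:
k:     0  1  2  3  4  5  6  7  8  9 10 11 12 13 14 15 16 17
g(k):  0  0  0  0  1  1  1  1  2  2  2  2  3  3  3  0  0  0
So g(17) = 0.

0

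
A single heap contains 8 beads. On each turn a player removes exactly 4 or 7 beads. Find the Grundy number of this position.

Build the Grundy sequence with g(k) = mex{g(k−s) : s ∈ {4, 7}, s ≤ k}:
k:     0  1  2  3  4  5  6  7  8
g(k):  0  0  0  0  1  1  1  1  2
So g(8) = 2.

2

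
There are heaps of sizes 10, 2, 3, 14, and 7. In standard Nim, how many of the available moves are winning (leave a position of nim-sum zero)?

5

Compute the nim-sum pairwise:
10 ⊕ 2 = 8
8 ⊕ 3 = 11
11 ⊕ 14 = 5
5 ⊕ 7 = 2
The overall nim-sum is X = 2. A heap of size p has a winning move iff p XOR X < p (reduce it to p XOR X).
  10: 10 XOR 2 = 8 < 10 — winning move (to 8).
  2: 2 XOR 2 = 0 < 2 — winning move (to 0).
  3: 3 XOR 2 = 1 < 3 — winning move (to 1).
  14: 14 XOR 2 = 12 < 14 — winning move (to 12).
  7: 7 XOR 2 = 5 < 7 — winning move (to 5).
That gives 5 winning moves.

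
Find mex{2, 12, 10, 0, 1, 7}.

The values 0, 1, 2 are all present; 3 is the first non-negative integer missing from the set.

3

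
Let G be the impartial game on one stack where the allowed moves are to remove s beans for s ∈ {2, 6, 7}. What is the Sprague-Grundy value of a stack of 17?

0

Compute g(0), g(1), … for moves {2, 6, 7}:
k:     0  1  2  3  4  5  6  7  8  9 10 11 12 13 14 15 16 17
g(k):  0  0  1  1  0  0  1  1  2  0  3  1  2  0  0  1  1  0
So g(17) = 0.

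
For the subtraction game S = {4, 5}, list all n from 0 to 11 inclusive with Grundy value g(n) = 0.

0, 1, 2, 3, 9, 10, 11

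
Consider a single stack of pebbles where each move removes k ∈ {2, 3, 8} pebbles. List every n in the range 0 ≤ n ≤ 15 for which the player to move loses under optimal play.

Grundy values for subtraction set {2, 3, 8}:
k:     0  1  2  3  4  5  6  7  8  9 10 11 12 13 14 15
g(k):  0  0  1  1  2  0  0  1  1  2  0  0  1  1  2  0
The P-positions (g = 0) in 0..15 are 0, 1, 5, 6, 10, 11, 15.

0, 1, 5, 6, 10, 11, 15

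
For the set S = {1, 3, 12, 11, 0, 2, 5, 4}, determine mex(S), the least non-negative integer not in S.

The values 0, 1, 2, 3, 4, 5 are all present; 6 is the first non-negative integer missing from the set.

6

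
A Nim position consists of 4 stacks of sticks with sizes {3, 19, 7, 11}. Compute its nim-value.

28

Bitwise XOR of the heap sizes:
  00011  (3)
  10011  (19)
  00111  (7)
  01011  (11)
  -----
  11100  (28)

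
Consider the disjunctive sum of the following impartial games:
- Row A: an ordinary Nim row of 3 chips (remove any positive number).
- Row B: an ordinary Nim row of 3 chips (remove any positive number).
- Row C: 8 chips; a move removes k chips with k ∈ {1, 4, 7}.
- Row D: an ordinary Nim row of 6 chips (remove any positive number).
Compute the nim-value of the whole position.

6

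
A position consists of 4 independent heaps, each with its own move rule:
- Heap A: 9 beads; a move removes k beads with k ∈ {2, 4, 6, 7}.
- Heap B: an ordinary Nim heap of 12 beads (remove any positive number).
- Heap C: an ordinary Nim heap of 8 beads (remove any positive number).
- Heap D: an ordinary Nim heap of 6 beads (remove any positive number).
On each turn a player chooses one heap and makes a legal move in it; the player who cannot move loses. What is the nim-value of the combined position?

For heap A, compute g(0), g(1), … with moves {2, 4, 6, 7}:
k:     0  1  2  3  4  5  6  7  8  9
g(k):  0  0  1  1  2  2  3  3  4  0
So g(9) = 0.
Heap B is a plain Nim heap of size 12, so its Grundy value is 12.
Heap C is a plain Nim heap of size 8, so its Grundy value is 8.
Heap D is a plain Nim heap of size 6, so its Grundy value is 6.
The value of a disjunctive sum is the nim-sum of the parts.
Combined value = 0 ⊕ 12 ⊕ 8 ⊕ 6 = 2.

2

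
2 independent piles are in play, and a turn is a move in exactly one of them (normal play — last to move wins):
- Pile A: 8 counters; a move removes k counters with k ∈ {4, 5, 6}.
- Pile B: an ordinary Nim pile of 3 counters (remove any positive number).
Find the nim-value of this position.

1

Build the Grundy sequence for pile A with g(k) = mex{g(k−s) : s ∈ {4, 5, 6}, s ≤ k}:
g(0) = mex{} = 0
g(1) = mex{} = 0
g(2) = mex{} = 0
g(3) = mex{} = 0
g(4) = mex{0} = 1
g(5) = mex{0} = 1
g(6) = mex{0} = 1
g(7) = mex{0} = 1
g(8) = mex{0,1} = 2
So g(8) = 2.
Pile B is a plain Nim pile of size 3, so its Grundy value is 3.
By the Sprague-Grundy theorem, the Grundy value of a sum of independent games is the XOR of the component values.
Combined value = 2 ⊕ 3 = 1.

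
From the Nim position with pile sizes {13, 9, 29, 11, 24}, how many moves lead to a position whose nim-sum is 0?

5

Nim-sum: 13 ⊕ 9 ⊕ 29 ⊕ 11 ⊕ 24 = 10.
The overall nim-sum is X = 10. A pile of size p has a winning move iff p XOR X < p (reduce it to p XOR X).
  13: 13 XOR 10 = 7 < 13 — winning move (to 7).
  9: 9 XOR 10 = 3 < 9 — winning move (to 3).
  29: 29 XOR 10 = 23 < 29 — winning move (to 23).
  11: 11 XOR 10 = 1 < 11 — winning move (to 1).
  24: 24 XOR 10 = 18 < 24 — winning move (to 18).
That gives 5 winning moves.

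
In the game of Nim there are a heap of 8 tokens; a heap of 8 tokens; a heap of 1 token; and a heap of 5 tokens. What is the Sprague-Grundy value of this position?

Nim-sum: 8 ^ 8 ^ 1 ^ 5 = 4.

4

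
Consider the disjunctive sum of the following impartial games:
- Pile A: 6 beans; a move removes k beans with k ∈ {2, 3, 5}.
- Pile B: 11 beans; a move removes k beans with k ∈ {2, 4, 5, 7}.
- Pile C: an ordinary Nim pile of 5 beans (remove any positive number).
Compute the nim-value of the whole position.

Build the Grundy sequence for pile A with g(k) = mex{g(k−s) : s ∈ {2, 3, 5}, s ≤ k}:
g(0) = mex{} = 0
g(1) = mex{} = 0
g(2) = mex{0} = 1
g(3) = mex{0} = 1
g(4) = mex{0,1} = 2
g(5) = mex{0,1} = 2
g(6) = mex{0,1,2} = 3
So g(6) = 3.
For pile B, compute g(0), g(1), … with moves {2, 4, 5, 7}:
g(0) = mex{} = 0
g(1) = mex{} = 0
g(2) = mex{0} = 1
g(3) = mex{0} = 1
g(4) = mex{0,1} = 2
g(5) = mex{0,1} = 2
g(6) = mex{0,1,2} = 3
g(7) = mex{0,1,2} = 3
g(8) = mex{0,1,2,3} = 4
g(9) = mex{1,2,3} = 0
g(10) = mex{1,2,3,4} = 0
g(11) = mex{0,2,3} = 1
So g(11) = 1.
Pile C is a plain Nim pile of size 5, so its Grundy value is 5.
By the Sprague-Grundy theorem, the Grundy value of a sum of independent games is the XOR of the component values.
Combined value = 3 ⊕ 1 ⊕ 5 = 7.

7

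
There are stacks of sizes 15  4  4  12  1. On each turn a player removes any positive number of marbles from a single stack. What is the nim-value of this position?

2

Compute the nim-sum pairwise:
15 XOR 4 = 11
11 XOR 4 = 15
15 XOR 12 = 3
3 XOR 1 = 2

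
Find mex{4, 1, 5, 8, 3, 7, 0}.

2

The values 0, 1 are all present; 2 is the first non-negative integer missing from the set.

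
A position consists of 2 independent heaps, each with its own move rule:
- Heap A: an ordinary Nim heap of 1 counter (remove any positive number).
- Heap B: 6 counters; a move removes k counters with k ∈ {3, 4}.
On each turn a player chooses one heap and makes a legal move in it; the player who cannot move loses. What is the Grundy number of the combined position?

Heap A is a plain Nim heap of size 1, so its Grundy value is 1.
For heap B, compute g(0), g(1), … with moves {3, 4}:
g(0) = mex{} = 0
g(1) = mex{} = 0
g(2) = mex{} = 0
g(3) = mex{0} = 1
g(4) = mex{0} = 1
g(5) = mex{0} = 1
g(6) = mex{0,1} = 2
So g(6) = 2.
By the Sprague-Grundy theorem, the Grundy value of a sum of independent games is the XOR of the component values.
Combined value = 1 XOR 2 = 3.

3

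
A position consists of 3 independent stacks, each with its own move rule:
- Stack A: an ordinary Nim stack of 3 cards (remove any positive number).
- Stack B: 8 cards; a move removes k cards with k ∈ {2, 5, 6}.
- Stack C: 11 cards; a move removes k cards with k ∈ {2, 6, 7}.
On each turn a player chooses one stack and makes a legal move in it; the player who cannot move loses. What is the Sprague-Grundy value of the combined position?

2

Stack A is a plain Nim stack of size 3, so its Grundy value is 3.
Grundy values for stack B (subtraction set {2, 5, 6}):
k:     0  1  2  3  4  5  6  7  8
g(k):  0  0  1  1  0  2  1  3  0
So g(8) = 0.
Build the Grundy sequence for stack C with g(k) = mex{g(k−s) : s ∈ {2, 6, 7}, s ≤ k}:
g(0) = mex{} = 0
g(1) = mex{} = 0
g(2) = mex{0} = 1
g(3) = mex{0} = 1
g(4) = mex{1} = 0
g(5) = mex{1} = 0
g(6) = mex{0} = 1
g(7) = mex{0} = 1
g(8) = mex{0,1} = 2
g(9) = mex{1} = 0
g(10) = mex{0,1,2} = 3
g(11) = mex{0} = 1
So g(11) = 1.
By the Sprague-Grundy theorem, the Grundy value of a sum of independent games is the XOR of the component values.
Combined value = 3 XOR 0 XOR 1 = 2.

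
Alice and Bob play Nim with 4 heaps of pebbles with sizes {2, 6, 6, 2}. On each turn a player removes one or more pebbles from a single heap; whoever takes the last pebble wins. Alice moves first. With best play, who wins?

Bob wins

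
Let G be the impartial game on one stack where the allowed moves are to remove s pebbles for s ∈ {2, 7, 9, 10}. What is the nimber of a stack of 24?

2

Grundy values for subtraction set {2, 7, 9, 10}:
k:     0  1  2  3  4  5  6  7  8  9 10 11 12 13 14 15 16 17 18 19 20 21 22 23 24
g(k):  0  0  1  1  0  0  1  1  2  2  3  3  2  2  3  3  0  0  1  1  0  0  1  1  2
So g(24) = 2.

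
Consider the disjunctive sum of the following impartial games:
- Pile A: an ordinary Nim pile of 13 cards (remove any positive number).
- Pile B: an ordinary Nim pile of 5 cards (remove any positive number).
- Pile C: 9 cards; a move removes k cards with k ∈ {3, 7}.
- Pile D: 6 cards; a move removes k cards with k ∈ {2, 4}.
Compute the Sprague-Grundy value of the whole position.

9

Pile A is a plain Nim pile of size 13, so its Grundy value is 13.
Pile B is a plain Nim pile of size 5, so its Grundy value is 5.
Grundy values for pile C (subtraction set {3, 7}):
g(0) = mex{} = 0
g(1) = mex{} = 0
g(2) = mex{} = 0
g(3) = mex{0} = 1
g(4) = mex{0} = 1
g(5) = mex{0} = 1
g(6) = mex{1} = 0
g(7) = mex{0,1} = 2
g(8) = mex{0,1} = 2
g(9) = mex{0} = 1
So g(9) = 1.
For pile D, compute g(0), g(1), … with moves {2, 4}:
g(0) = mex{} = 0
g(1) = mex{} = 0
g(2) = mex{0} = 1
g(3) = mex{0} = 1
g(4) = mex{0,1} = 2
g(5) = mex{0,1} = 2
g(6) = mex{1,2} = 0
So g(6) = 0.
The value of a disjunctive sum is the nim-sum of the parts.
Combined value = 13 ⊕ 5 ⊕ 1 ⊕ 0 = 9.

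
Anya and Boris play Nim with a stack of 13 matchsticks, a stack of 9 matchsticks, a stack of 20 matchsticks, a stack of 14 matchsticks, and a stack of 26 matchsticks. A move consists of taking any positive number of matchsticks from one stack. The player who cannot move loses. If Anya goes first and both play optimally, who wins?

Anya wins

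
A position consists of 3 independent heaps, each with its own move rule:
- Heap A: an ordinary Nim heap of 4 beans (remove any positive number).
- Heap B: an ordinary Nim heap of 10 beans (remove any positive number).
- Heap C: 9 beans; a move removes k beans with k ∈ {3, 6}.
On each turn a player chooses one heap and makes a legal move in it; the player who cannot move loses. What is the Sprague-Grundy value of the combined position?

14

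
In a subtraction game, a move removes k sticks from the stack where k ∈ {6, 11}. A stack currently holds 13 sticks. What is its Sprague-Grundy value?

2

Grundy values for subtraction set {6, 11}:
g(0) = mex{} = 0
g(1) = mex{} = 0
g(2) = mex{} = 0
g(3) = mex{} = 0
g(4) = mex{} = 0
g(5) = mex{} = 0
g(6) = mex{0} = 1
g(7) = mex{0} = 1
g(8) = mex{0} = 1
g(9) = mex{0} = 1
g(10) = mex{0} = 1
g(11) = mex{0} = 1
g(12) = mex{0,1} = 2
g(13) = mex{0,1} = 2
So g(13) = 2.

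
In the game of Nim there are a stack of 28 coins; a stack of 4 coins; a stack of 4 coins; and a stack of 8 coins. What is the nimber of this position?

Write each in binary and XOR column by column:
  11100  (28)
  00100  (4)
  00100  (4)
  01000  (8)
  -----
  10100  (20)

20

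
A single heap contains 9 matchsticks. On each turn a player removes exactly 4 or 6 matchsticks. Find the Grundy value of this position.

2

Build the Grundy sequence with g(k) = mex{g(k−s) : s ∈ {4, 6}, s ≤ k}:
g(0) = mex{} = 0
g(1) = mex{} = 0
g(2) = mex{} = 0
g(3) = mex{} = 0
g(4) = mex{0} = 1
g(5) = mex{0} = 1
g(6) = mex{0} = 1
g(7) = mex{0} = 1
g(8) = mex{0,1} = 2
g(9) = mex{0,1} = 2
So g(9) = 2.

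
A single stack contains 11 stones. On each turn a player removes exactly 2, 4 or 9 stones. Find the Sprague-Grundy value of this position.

2

Compute g(0), g(1), … for moves {2, 4, 9}:
g(0) = mex{} = 0
g(1) = mex{} = 0
g(2) = mex{0} = 1
g(3) = mex{0} = 1
g(4) = mex{0,1} = 2
g(5) = mex{0,1} = 2
g(6) = mex{1,2} = 0
g(7) = mex{1,2} = 0
g(8) = mex{0,2} = 1
g(9) = mex{0,2} = 1
g(10) = mex{0,1} = 2
g(11) = mex{0,1} = 2
So g(11) = 2.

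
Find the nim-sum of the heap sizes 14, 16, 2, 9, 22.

Bitwise XOR of the heap sizes:
  01110  (14)
  10000  (16)
  00010  (2)
  01001  (9)
  10110  (22)
  -----
  00011  (3)

3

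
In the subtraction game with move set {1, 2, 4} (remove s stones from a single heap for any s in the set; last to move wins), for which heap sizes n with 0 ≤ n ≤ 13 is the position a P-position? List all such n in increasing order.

0, 3, 6, 9, 12

Build the Grundy sequence with g(k) = mex{g(k−s) : s ∈ {1, 2, 4}, s ≤ k}:
g(0) = mex{} = 0
g(1) = mex{0} = 1
g(2) = mex{0,1} = 2
g(3) = mex{1,2} = 0
g(4) = mex{0,2} = 1
g(5) = mex{0,1} = 2
g(6) = mex{1,2} = 0
g(7) = mex{0,2} = 1
g(8) = mex{0,1} = 2
g(9) = mex{1,2} = 0
g(10) = mex{0,2} = 1
g(11) = mex{0,1} = 2
g(12) = mex{1,2} = 0
g(13) = mex{0,2} = 1
The P-positions (g = 0) in 0..13 are 0, 3, 6, 9, 12.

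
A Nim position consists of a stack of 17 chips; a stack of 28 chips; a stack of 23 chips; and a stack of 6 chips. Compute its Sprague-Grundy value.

Compute the nim-sum pairwise:
17 ⊕ 28 = 13
13 ⊕ 23 = 26
26 ⊕ 6 = 28

28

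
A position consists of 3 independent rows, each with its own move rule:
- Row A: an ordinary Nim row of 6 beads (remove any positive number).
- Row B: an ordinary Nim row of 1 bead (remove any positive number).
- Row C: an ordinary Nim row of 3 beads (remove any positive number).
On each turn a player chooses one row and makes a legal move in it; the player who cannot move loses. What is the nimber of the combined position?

4

Row A is a plain Nim row of size 6, so its Grundy value is 6.
Row B is a plain Nim row of size 1, so its Grundy value is 1.
Row C is a plain Nim row of size 3, so its Grundy value is 3.
By the Sprague-Grundy theorem, the Grundy value of a sum of independent games is the XOR of the component values.
Combined value = 6 XOR 1 XOR 3 = 4.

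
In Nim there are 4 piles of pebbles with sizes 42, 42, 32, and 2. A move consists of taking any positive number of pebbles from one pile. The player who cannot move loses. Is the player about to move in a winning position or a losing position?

Winning position

Compute the nim-sum pairwise:
42 ⊕ 42 = 0
0 ⊕ 32 = 32
32 ⊕ 2 = 34
The nim-sum is 34 ≠ 0, so this is an N-position: the player to move can win.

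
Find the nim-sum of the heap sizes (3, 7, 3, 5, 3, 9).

Compute the nim-sum pairwise:
3 XOR 7 = 4
4 XOR 3 = 7
7 XOR 5 = 2
2 XOR 3 = 1
1 XOR 9 = 8

8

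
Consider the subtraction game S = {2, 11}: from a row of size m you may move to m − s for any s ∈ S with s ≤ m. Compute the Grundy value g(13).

Grundy values for subtraction set {2, 11}:
k:     0  1  2  3  4  5  6  7  8  9 10 11 12 13
g(k):  0  0  1  1  0  0  1  1  0  0  1  1  2  0
So g(13) = 0.

0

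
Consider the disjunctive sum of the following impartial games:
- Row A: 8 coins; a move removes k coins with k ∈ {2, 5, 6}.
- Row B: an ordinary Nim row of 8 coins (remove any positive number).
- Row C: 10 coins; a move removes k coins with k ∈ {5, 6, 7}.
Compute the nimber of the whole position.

10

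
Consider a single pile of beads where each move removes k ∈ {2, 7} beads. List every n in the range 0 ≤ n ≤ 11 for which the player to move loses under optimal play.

0, 1, 4, 5, 9, 10

Build the Grundy sequence with g(k) = mex{g(k−s) : s ∈ {2, 7}, s ≤ k}:
g(0) = mex{} = 0
g(1) = mex{} = 0
g(2) = mex{0} = 1
g(3) = mex{0} = 1
g(4) = mex{1} = 0
g(5) = mex{1} = 0
g(6) = mex{0} = 1
g(7) = mex{0} = 1
g(8) = mex{0,1} = 2
g(9) = mex{1} = 0
g(10) = mex{1,2} = 0
g(11) = mex{0} = 1
The P-positions (g = 0) in 0..11 are 0, 1, 4, 5, 9, 10.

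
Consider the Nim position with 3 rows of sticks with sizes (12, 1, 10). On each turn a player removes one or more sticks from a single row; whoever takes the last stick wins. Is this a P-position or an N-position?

N-position

Write each in binary and XOR column by column:
  1100  (12)
  0001  (1)
  1010  (10)
  ----
  0111  (7)
The nim-sum is 7 ≠ 0, so this is an N-position: the player to move can win.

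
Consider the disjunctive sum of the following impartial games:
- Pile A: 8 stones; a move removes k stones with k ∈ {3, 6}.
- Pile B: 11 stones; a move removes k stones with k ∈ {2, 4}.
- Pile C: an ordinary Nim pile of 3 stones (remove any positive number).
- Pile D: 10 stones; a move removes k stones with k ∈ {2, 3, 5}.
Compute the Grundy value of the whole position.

Build the Grundy sequence for pile A with g(k) = mex{g(k−s) : s ∈ {3, 6}, s ≤ k}:
g(0) = mex{} = 0
g(1) = mex{} = 0
g(2) = mex{} = 0
g(3) = mex{0} = 1
g(4) = mex{0} = 1
g(5) = mex{0} = 1
g(6) = mex{0,1} = 2
g(7) = mex{0,1} = 2
g(8) = mex{0,1} = 2
So g(8) = 2.
Build the Grundy sequence for pile B with g(k) = mex{g(k−s) : s ∈ {2, 4}, s ≤ k}:
g(0) = mex{} = 0
g(1) = mex{} = 0
g(2) = mex{0} = 1
g(3) = mex{0} = 1
g(4) = mex{0,1} = 2
g(5) = mex{0,1} = 2
g(6) = mex{1,2} = 0
g(7) = mex{1,2} = 0
g(8) = mex{0,2} = 1
g(9) = mex{0,2} = 1
g(10) = mex{0,1} = 2
g(11) = mex{0,1} = 2
So g(11) = 2.
Pile C is a plain Nim pile of size 3, so its Grundy value is 3.
Build the Grundy sequence for pile D with g(k) = mex{g(k−s) : s ∈ {2, 3, 5}, s ≤ k}:
k:     0  1  2  3  4  5  6  7  8  9 10
g(k):  0  0  1  1  2  2  3  0  0  1  1
So g(10) = 1.
By the Sprague-Grundy theorem, the Grundy value of a sum of independent games is the XOR of the component values.
Combined value = 2 XOR 2 XOR 3 XOR 1 = 2.

2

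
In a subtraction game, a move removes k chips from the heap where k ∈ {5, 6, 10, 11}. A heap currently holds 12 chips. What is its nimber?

2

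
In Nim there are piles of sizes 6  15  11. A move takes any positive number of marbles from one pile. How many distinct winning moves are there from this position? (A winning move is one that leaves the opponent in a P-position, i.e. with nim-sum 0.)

Compute the nim-sum pairwise:
6 XOR 15 = 9
9 XOR 11 = 2
The overall nim-sum is X = 2. A pile of size p has a winning move iff p XOR X < p (reduce it to p XOR X).
  6: 6 XOR 2 = 4 < 6 — winning move (to 4).
  15: 15 XOR 2 = 13 < 15 — winning move (to 13).
  11: 11 XOR 2 = 9 < 11 — winning move (to 9).
That gives 3 winning moves.

3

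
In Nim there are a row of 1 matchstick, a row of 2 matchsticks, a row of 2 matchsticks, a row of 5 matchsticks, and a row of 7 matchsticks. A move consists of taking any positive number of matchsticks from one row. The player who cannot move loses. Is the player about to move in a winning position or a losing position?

Winning position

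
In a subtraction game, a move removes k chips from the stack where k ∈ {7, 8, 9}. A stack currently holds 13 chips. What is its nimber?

Grundy values for subtraction set {7, 8, 9}:
k:     0  1  2  3  4  5  6  7  8  9 10 11 12 13
g(k):  0  0  0  0  0  0  0  1  1  1  1  1  1  1
So g(13) = 1.

1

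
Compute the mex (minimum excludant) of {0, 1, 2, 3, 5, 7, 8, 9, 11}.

The values 0, 1, 2, 3 are all present; 4 is the first non-negative integer missing from the set.

4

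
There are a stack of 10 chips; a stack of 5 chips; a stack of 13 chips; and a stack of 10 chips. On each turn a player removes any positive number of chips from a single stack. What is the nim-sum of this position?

Bitwise XOR of the heap sizes:
  1010  (10)
  0101  (5)
  1101  (13)
  1010  (10)
  ----
  1000  (8)

8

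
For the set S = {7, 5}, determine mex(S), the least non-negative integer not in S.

0

0 is not in the set, so the mex is 0.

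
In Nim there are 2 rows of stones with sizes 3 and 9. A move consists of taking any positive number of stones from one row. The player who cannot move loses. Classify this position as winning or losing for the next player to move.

Winning position

Nim-sum: 3 ^ 9 = 10.
The nim-sum is 10 ≠ 0, so this is an N-position: the player to move can win.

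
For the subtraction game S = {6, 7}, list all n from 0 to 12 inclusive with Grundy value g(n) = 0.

0, 1, 2, 3, 4, 5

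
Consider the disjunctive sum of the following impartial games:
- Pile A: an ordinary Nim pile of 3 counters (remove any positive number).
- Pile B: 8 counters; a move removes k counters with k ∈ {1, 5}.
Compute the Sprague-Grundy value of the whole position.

3

Pile A is a plain Nim pile of size 3, so its Grundy value is 3.
For pile B, compute g(0), g(1), … with moves {1, 5}:
g(0) = mex{} = 0
g(1) = mex{0} = 1
g(2) = mex{1} = 0
g(3) = mex{0} = 1
g(4) = mex{1} = 0
g(5) = mex{0} = 1
g(6) = mex{1} = 0
g(7) = mex{0} = 1
g(8) = mex{1} = 0
So g(8) = 0.
The value of a disjunctive sum is the nim-sum of the parts.
Combined value = 3 XOR 0 = 3.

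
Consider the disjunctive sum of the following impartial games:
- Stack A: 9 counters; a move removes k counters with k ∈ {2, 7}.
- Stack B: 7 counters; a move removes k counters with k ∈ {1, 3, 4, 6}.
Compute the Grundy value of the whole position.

0

Grundy values for stack A (subtraction set {2, 7}):
g(0) = mex{} = 0
g(1) = mex{} = 0
g(2) = mex{0} = 1
g(3) = mex{0} = 1
g(4) = mex{1} = 0
g(5) = mex{1} = 0
g(6) = mex{0} = 1
g(7) = mex{0} = 1
g(8) = mex{0,1} = 2
g(9) = mex{1} = 0
So g(9) = 0.
Build the Grundy sequence for stack B with g(k) = mex{g(k−s) : s ∈ {1, 3, 4, 6}, s ≤ k}:
k:     0  1  2  3  4  5  6  7
g(k):  0  1  0  1  2  3  2  0
So g(7) = 0.
The value of a disjunctive sum is the nim-sum of the parts.
Combined value = 0 ⊕ 0 = 0.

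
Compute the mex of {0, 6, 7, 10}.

1

0 is in the set but 1 is not, so the mex is 1.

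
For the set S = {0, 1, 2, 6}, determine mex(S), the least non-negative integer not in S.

3

The values 0, 1, 2 are all present; 3 is the first non-negative integer missing from the set.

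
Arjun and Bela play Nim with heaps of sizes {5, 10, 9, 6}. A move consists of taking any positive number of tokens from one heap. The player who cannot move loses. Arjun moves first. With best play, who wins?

Bela wins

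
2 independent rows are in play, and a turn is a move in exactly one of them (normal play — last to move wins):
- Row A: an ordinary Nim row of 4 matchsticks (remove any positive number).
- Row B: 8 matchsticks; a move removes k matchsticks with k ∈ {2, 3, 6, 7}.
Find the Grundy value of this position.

Row A is a plain Nim row of size 4, so its Grundy value is 4.
For row B, compute g(0), g(1), … with moves {2, 3, 6, 7}:
k:     0  1  2  3  4  5  6  7  8
g(k):  0  0  1  1  2  0  3  1  2
So g(8) = 2.
By the Sprague-Grundy theorem, the Grundy value of a sum of independent games is the XOR of the component values.
Combined value = 4 XOR 2 = 6.

6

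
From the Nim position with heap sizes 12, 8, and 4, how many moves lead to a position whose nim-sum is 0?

0

Bitwise XOR of the heap sizes:
  1100  (12)
  1000  (8)
  0100  (4)
  ----
  0000  (0)
The nim-sum is already 0, so every move leaves a nonzero nim-sum — there are no winning moves.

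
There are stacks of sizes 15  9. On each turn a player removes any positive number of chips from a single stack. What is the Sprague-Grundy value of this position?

Compute the nim-sum pairwise:
15 ^ 9 = 6

6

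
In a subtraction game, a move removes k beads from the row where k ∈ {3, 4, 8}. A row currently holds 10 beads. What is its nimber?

Grundy values for subtraction set {3, 4, 8}:
g(0) = mex{} = 0
g(1) = mex{} = 0
g(2) = mex{} = 0
g(3) = mex{0} = 1
g(4) = mex{0} = 1
g(5) = mex{0} = 1
g(6) = mex{0,1} = 2
g(7) = mex{1} = 0
g(8) = mex{0,1} = 2
g(9) = mex{0,1,2} = 3
g(10) = mex{0,2} = 1
So g(10) = 1.

1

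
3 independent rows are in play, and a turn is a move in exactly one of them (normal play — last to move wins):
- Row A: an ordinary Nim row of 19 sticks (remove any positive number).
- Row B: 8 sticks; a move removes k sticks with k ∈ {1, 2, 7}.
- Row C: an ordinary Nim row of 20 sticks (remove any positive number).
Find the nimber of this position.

5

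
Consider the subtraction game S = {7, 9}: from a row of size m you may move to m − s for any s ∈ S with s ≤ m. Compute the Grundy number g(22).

Compute g(0), g(1), … for moves {7, 9}:
k:     0  1  2  3  4  5  6  7  8  9 10 11 12 13 14 15 16 17 18 19 20 21 22
g(k):  0  0  0  0  0  0  0  1  1  1  1  1  1  1  2  2  0  0  0  0  0  0  0
So g(22) = 0.

0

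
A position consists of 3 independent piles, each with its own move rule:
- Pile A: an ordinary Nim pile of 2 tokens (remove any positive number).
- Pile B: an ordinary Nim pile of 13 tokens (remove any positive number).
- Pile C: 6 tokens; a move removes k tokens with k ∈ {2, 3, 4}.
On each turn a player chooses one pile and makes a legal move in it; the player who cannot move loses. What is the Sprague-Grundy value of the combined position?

Pile A is a plain Nim pile of size 2, so its Grundy value is 2.
Pile B is a plain Nim pile of size 13, so its Grundy value is 13.
For pile C, compute g(0), g(1), … with moves {2, 3, 4}:
g(0) = mex{} = 0
g(1) = mex{} = 0
g(2) = mex{0} = 1
g(3) = mex{0} = 1
g(4) = mex{0,1} = 2
g(5) = mex{0,1} = 2
g(6) = mex{1,2} = 0
So g(6) = 0.
The value of a disjunctive sum is the nim-sum of the parts.
Combined value = 2 ⊕ 13 ⊕ 0 = 15.

15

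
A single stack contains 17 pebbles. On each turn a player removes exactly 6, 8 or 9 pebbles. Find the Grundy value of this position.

Build the Grundy sequence with g(k) = mex{g(k−s) : s ∈ {6, 8, 9}, s ≤ k}:
k:     0  1  2  3  4  5  6  7  8  9 10 11 12 13 14 15 16 17
g(k):  0  0  0  0  0  0  1  1  1  1  1  1  2  2  2  0  0  0
So g(17) = 0.

0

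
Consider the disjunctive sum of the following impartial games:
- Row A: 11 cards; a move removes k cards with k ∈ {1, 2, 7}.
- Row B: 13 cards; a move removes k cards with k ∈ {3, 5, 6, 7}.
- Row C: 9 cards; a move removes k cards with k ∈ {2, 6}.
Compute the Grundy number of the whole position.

Grundy values for row A (subtraction set {1, 2, 7}):
k:     0  1  2  3  4  5  6  7  8  9 10 11
g(k):  0  1  2  0  1  2  0  1  2  0  1  2
So g(11) = 2.
Build the Grundy sequence for row B with g(k) = mex{g(k−s) : s ∈ {3, 5, 6, 7}, s ≤ k}:
g(0) = mex{} = 0
g(1) = mex{} = 0
g(2) = mex{} = 0
g(3) = mex{0} = 1
g(4) = mex{0} = 1
g(5) = mex{0} = 1
g(6) = mex{0,1} = 2
g(7) = mex{0,1} = 2
g(8) = mex{0,1} = 2
g(9) = mex{0,1,2} = 3
g(10) = mex{1,2} = 0
g(11) = mex{1,2} = 0
g(12) = mex{1,2,3} = 0
g(13) = mex{0,2} = 1
So g(13) = 1.
Build the Grundy sequence for row C with g(k) = mex{g(k−s) : s ∈ {2, 6}, s ≤ k}:
k:     0  1  2  3  4  5  6  7  8  9
g(k):  0  0  1  1  0  0  1  1  0  0
So g(9) = 0.
The value of a disjunctive sum is the nim-sum of the parts.
Combined value = 2 ⊕ 1 ⊕ 0 = 3.

3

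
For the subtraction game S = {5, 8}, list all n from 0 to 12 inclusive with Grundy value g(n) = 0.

0, 1, 2, 3, 4

Compute g(0), g(1), … for moves {5, 8}:
g(0) = mex{} = 0
g(1) = mex{} = 0
g(2) = mex{} = 0
g(3) = mex{} = 0
g(4) = mex{} = 0
g(5) = mex{0} = 1
g(6) = mex{0} = 1
g(7) = mex{0} = 1
g(8) = mex{0} = 1
g(9) = mex{0} = 1
g(10) = mex{0,1} = 2
g(11) = mex{0,1} = 2
g(12) = mex{0,1} = 2
The P-positions (g = 0) in 0..12 are 0, 1, 2, 3, 4.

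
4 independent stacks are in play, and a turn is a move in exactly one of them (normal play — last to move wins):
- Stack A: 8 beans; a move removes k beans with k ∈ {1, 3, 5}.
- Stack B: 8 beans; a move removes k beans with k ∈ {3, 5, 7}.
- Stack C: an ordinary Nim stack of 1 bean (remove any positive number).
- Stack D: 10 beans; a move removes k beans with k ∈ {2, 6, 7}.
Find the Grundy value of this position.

Grundy values for stack A (subtraction set {1, 3, 5}):
k:     0  1  2  3  4  5  6  7  8
g(k):  0  1  0  1  0  1  0  1  0
So g(8) = 0.
Build the Grundy sequence for stack B with g(k) = mex{g(k−s) : s ∈ {3, 5, 7}, s ≤ k}:
k:     0  1  2  3  4  5  6  7  8
g(k):  0  0  0  1  1  1  2  2  2
So g(8) = 2.
Stack C is a plain Nim stack of size 1, so its Grundy value is 1.
For stack D, compute g(0), g(1), … with moves {2, 6, 7}:
g(0) = mex{} = 0
g(1) = mex{} = 0
g(2) = mex{0} = 1
g(3) = mex{0} = 1
g(4) = mex{1} = 0
g(5) = mex{1} = 0
g(6) = mex{0} = 1
g(7) = mex{0} = 1
g(8) = mex{0,1} = 2
g(9) = mex{1} = 0
g(10) = mex{0,1,2} = 3
So g(10) = 3.
The value of a disjunctive sum is the nim-sum of the parts.
Combined value = 0 ⊕ 2 ⊕ 1 ⊕ 3 = 0.

0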